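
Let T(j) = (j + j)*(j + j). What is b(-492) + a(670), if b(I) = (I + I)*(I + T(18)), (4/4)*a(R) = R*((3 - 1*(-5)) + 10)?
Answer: -779076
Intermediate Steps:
T(j) = 4*j**2 (T(j) = (2*j)*(2*j) = 4*j**2)
a(R) = 18*R (a(R) = R*((3 - 1*(-5)) + 10) = R*((3 + 5) + 10) = R*(8 + 10) = R*18 = 18*R)
b(I) = 2*I*(1296 + I) (b(I) = (I + I)*(I + 4*18**2) = (2*I)*(I + 4*324) = (2*I)*(I + 1296) = (2*I)*(1296 + I) = 2*I*(1296 + I))
b(-492) + a(670) = 2*(-492)*(1296 - 492) + 18*670 = 2*(-492)*804 + 12060 = -791136 + 12060 = -779076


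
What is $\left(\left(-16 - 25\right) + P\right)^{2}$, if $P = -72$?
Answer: $12769$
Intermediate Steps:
$\left(\left(-16 - 25\right) + P\right)^{2} = \left(\left(-16 - 25\right) - 72\right)^{2} = \left(-41 - 72\right)^{2} = \left(-113\right)^{2} = 12769$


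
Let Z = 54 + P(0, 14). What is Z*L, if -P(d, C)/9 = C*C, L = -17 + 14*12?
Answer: -258210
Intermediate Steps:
L = 151 (L = -17 + 168 = 151)
P(d, C) = -9*C**2 (P(d, C) = -9*C*C = -9*C**2)
Z = -1710 (Z = 54 - 9*14**2 = 54 - 9*196 = 54 - 1764 = -1710)
Z*L = -1710*151 = -258210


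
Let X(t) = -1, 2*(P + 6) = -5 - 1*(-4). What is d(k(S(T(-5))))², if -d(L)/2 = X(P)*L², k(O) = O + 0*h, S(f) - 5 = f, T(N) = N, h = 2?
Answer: 0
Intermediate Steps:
P = -13/2 (P = -6 + (-5 - 1*(-4))/2 = -6 + (-5 + 4)/2 = -6 + (½)*(-1) = -6 - ½ = -13/2 ≈ -6.5000)
S(f) = 5 + f
k(O) = O (k(O) = O + 0*2 = O + 0 = O)
d(L) = 2*L² (d(L) = -(-2)*L² = 2*L²)
d(k(S(T(-5))))² = (2*(5 - 5)²)² = (2*0²)² = (2*0)² = 0² = 0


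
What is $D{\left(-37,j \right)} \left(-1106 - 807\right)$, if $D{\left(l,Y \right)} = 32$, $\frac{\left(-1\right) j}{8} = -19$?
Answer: $-61216$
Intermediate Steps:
$j = 152$ ($j = \left(-8\right) \left(-19\right) = 152$)
$D{\left(-37,j \right)} \left(-1106 - 807\right) = 32 \left(-1106 - 807\right) = 32 \left(-1913\right) = -61216$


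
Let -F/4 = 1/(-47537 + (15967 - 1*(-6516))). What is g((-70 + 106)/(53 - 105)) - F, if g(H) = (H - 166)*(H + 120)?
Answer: -42103460297/2117063 ≈ -19888.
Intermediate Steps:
g(H) = (-166 + H)*(120 + H)
F = 2/12527 (F = -4/(-47537 + (15967 - 1*(-6516))) = -4/(-47537 + (15967 + 6516)) = -4/(-47537 + 22483) = -4/(-25054) = -4*(-1/25054) = 2/12527 ≈ 0.00015966)
g((-70 + 106)/(53 - 105)) - F = (-19920 + ((-70 + 106)/(53 - 105))² - 46*(-70 + 106)/(53 - 105)) - 1*2/12527 = (-19920 + (36/(-52))² - 1656/(-52)) - 2/12527 = (-19920 + (36*(-1/52))² - 1656*(-1)/52) - 2/12527 = (-19920 + (-9/13)² - 46*(-9/13)) - 2/12527 = (-19920 + 81/169 + 414/13) - 2/12527 = -3361017/169 - 2/12527 = -42103460297/2117063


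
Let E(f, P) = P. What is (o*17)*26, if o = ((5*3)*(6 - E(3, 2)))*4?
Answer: 106080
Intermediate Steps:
o = 240 (o = ((5*3)*(6 - 1*2))*4 = (15*(6 - 2))*4 = (15*4)*4 = 60*4 = 240)
(o*17)*26 = (240*17)*26 = 4080*26 = 106080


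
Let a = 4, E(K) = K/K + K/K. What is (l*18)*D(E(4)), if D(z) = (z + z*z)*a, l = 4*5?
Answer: 8640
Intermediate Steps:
l = 20
E(K) = 2 (E(K) = 1 + 1 = 2)
D(z) = 4*z + 4*z² (D(z) = (z + z*z)*4 = (z + z²)*4 = 4*z + 4*z²)
(l*18)*D(E(4)) = (20*18)*(4*2*(1 + 2)) = 360*(4*2*3) = 360*24 = 8640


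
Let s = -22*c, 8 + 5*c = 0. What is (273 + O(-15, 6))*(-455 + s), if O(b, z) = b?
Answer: -541542/5 ≈ -1.0831e+5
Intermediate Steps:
c = -8/5 (c = -8/5 + (⅕)*0 = -8/5 + 0 = -8/5 ≈ -1.6000)
s = 176/5 (s = -22*(-8/5) = 176/5 ≈ 35.200)
(273 + O(-15, 6))*(-455 + s) = (273 - 15)*(-455 + 176/5) = 258*(-2099/5) = -541542/5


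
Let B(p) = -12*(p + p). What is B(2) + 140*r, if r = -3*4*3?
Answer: -5088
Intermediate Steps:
B(p) = -24*p
r = -36 (r = -12*3 = -36)
B(2) + 140*r = -24*2 + 140*(-36) = -48 - 5040 = -5088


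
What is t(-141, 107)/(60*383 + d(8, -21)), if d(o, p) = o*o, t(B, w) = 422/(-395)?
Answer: -211/4551190 ≈ -4.6361e-5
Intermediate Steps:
t(B, w) = -422/395 (t(B, w) = 422*(-1/395) = -422/395)
d(o, p) = o²
t(-141, 107)/(60*383 + d(8, -21)) = -422/(395*(60*383 + 8²)) = -422/(395*(22980 + 64)) = -422/395/23044 = -422/395*1/23044 = -211/4551190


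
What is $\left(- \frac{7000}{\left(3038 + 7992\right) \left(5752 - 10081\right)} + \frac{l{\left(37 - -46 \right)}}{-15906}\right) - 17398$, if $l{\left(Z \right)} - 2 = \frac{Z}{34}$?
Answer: $- \frac{14975490932547347}{860759329716} \approx -17398.0$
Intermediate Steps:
$l{\left(Z \right)} = 2 + \frac{Z}{34}$
$\left(- \frac{7000}{\left(3038 + 7992\right) \left(5752 - 10081\right)} + \frac{l{\left(37 - -46 \right)}}{-15906}\right) - 17398 = \left(- \frac{7000}{\left(3038 + 7992\right) \left(5752 - 10081\right)} + \frac{2 + \frac{37 - -46}{34}}{-15906}\right) - 17398 = \left(- \frac{7000}{11030 \left(-4329\right)} + \left(2 + \frac{37 + 46}{34}\right) \left(- \frac{1}{15906}\right)\right) - 17398 = \left(- \frac{7000}{-47748870} + \left(2 + \frac{1}{34} \cdot 83\right) \left(- \frac{1}{15906}\right)\right) - 17398 = \left(\left(-7000\right) \left(- \frac{1}{47748870}\right) + \left(2 + \frac{83}{34}\right) \left(- \frac{1}{15906}\right)\right) - 17398 = \left(\frac{700}{4774887} + \frac{151}{34} \left(- \frac{1}{15906}\right)\right) - 17398 = \left(\frac{700}{4774887} - \frac{151}{540804}\right) - 17398 = - \frac{114148379}{860759329716} - 17398 = - \frac{14975490932547347}{860759329716}$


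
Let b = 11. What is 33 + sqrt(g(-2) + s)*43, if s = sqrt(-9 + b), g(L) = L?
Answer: 33 + 43*sqrt(-2 + sqrt(2)) ≈ 33.0 + 32.911*I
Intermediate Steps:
s = sqrt(2) (s = sqrt(-9 + 11) = sqrt(2) ≈ 1.4142)
33 + sqrt(g(-2) + s)*43 = 33 + sqrt(-2 + sqrt(2))*43 = 33 + 43*sqrt(-2 + sqrt(2))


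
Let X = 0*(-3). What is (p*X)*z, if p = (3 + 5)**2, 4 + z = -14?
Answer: 0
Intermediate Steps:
z = -18 (z = -4 - 14 = -18)
X = 0
p = 64 (p = 8**2 = 64)
(p*X)*z = (64*0)*(-18) = 0*(-18) = 0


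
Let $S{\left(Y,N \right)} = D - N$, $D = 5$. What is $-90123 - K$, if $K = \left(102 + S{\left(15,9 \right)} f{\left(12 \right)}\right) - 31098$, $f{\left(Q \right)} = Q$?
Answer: $-59079$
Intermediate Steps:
$S{\left(Y,N \right)} = 5 - N$
$K = -31044$ ($K = \left(102 + \left(5 - 9\right) 12\right) - 31098 = \left(102 - 48\right) - 31098 = 54 - 31098 = -31044$)
$-90123 - K = -90123 - -31044 = -90123 + 31044 = -59079$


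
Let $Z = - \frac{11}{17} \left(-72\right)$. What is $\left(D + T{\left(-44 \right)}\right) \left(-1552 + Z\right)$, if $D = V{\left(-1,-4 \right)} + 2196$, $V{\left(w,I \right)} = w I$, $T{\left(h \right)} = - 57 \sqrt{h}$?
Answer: $- \frac{56302400}{17} + \frac{2917488 i \sqrt{11}}{17} \approx -3.3119 \cdot 10^{6} + 5.6919 \cdot 10^{5} i$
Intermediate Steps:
$V{\left(w,I \right)} = I w$
$D = 2200$ ($D = \left(-4\right) \left(-1\right) + 2196 = 4 + 2196 = 2200$)
$Z = \frac{792}{17}$ ($Z = \left(-11\right) \frac{1}{17} \left(-72\right) = \left(- \frac{11}{17}\right) \left(-72\right) = \frac{792}{17} \approx 46.588$)
$\left(D + T{\left(-44 \right)}\right) \left(-1552 + Z\right) = \left(2200 - 57 \sqrt{-44}\right) \left(-1552 + \frac{792}{17}\right) = \left(2200 - 57 \cdot 2 i \sqrt{11}\right) \left(- \frac{25592}{17}\right) = \left(2200 - 114 i \sqrt{11}\right) \left(- \frac{25592}{17}\right) = - \frac{56302400}{17} + \frac{2917488 i \sqrt{11}}{17}$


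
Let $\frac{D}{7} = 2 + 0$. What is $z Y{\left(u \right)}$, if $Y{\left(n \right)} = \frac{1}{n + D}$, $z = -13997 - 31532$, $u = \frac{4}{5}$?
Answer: $- \frac{227645}{74} \approx -3076.3$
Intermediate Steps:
$u = \frac{4}{5}$ ($u = 4 \cdot \frac{1}{5} = \frac{4}{5} \approx 0.8$)
$D = 14$ ($D = 7 \left(2 + 0\right) = 7 \cdot 2 = 14$)
$z = -45529$ ($z = -13997 - 31532 = -45529$)
$Y{\left(n \right)} = \frac{1}{14 + n}$ ($Y{\left(n \right)} = \frac{1}{n + 14} = \frac{1}{14 + n}$)
$z Y{\left(u \right)} = - \frac{45529}{14 + \frac{4}{5}} = - \frac{45529}{\frac{74}{5}} = \left(-45529\right) \frac{5}{74} = - \frac{227645}{74}$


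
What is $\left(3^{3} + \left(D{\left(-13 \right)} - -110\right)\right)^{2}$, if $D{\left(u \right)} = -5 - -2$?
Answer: $17956$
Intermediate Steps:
$D{\left(u \right)} = -3$ ($D{\left(u \right)} = -5 + 2 = -3$)
$\left(3^{3} + \left(D{\left(-13 \right)} - -110\right)\right)^{2} = \left(3^{3} - -107\right)^{2} = \left(27 + \left(-3 + 110\right)\right)^{2} = \left(27 + 107\right)^{2} = 134^{2} = 17956$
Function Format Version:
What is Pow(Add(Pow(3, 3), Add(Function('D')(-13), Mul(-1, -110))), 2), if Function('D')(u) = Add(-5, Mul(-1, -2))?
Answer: 17956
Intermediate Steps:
Function('D')(u) = -3 (Function('D')(u) = Add(-5, 2) = -3)
Pow(Add(Pow(3, 3), Add(Function('D')(-13), Mul(-1, -110))), 2) = Pow(Add(Pow(3, 3), Add(-3, Mul(-1, -110))), 2) = Pow(Add(27, Add(-3, 110)), 2) = Pow(Add(27, 107), 2) = Pow(134, 2) = 17956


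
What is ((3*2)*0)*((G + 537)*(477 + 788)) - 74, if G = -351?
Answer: -74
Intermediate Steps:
((3*2)*0)*((G + 537)*(477 + 788)) - 74 = ((3*2)*0)*((-351 + 537)*(477 + 788)) - 74 = (6*0)*(186*1265) - 74 = 0*235290 - 74 = 0 - 74 = -74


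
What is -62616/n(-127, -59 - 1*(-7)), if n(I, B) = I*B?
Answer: -15654/1651 ≈ -9.4815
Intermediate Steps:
n(I, B) = B*I
-62616/n(-127, -59 - 1*(-7)) = -62616*(-1/(127*(-59 - 1*(-7)))) = -62616*(-1/(127*(-59 + 7))) = -62616/((-52*(-127))) = -62616/6604 = -62616*1/6604 = -15654/1651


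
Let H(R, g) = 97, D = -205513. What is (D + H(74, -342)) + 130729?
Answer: -74687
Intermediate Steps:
(D + H(74, -342)) + 130729 = (-205513 + 97) + 130729 = -205416 + 130729 = -74687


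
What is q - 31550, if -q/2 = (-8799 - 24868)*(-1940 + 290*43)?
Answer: 708995470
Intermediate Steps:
q = 709027020 (q = -2*(-8799 - 24868)*(-1940 + 290*43) = -(-67334)*(-1940 + 12470) = -(-67334)*10530 = -2*(-354513510) = 709027020)
q - 31550 = 709027020 - 31550 = 708995470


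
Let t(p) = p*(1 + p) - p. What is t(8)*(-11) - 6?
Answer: -710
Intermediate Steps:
t(p) = -p + p*(1 + p)
t(8)*(-11) - 6 = 8²*(-11) - 6 = 64*(-11) - 6 = -704 - 6 = -710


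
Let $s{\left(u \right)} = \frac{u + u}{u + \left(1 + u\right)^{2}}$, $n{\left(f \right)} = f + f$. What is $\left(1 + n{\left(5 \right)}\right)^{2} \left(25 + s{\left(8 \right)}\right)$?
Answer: $\frac{271161}{89} \approx 3046.8$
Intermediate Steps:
$n{\left(f \right)} = 2 f$
$s{\left(u \right)} = \frac{2 u}{u + \left(1 + u\right)^{2}}$
$\left(1 + n{\left(5 \right)}\right)^{2} \left(25 + s{\left(8 \right)}\right) = \left(1 + 2 \cdot 5\right)^{2} \left(25 + 2 \cdot 8 \frac{1}{8 + \left(1 + 8\right)^{2}}\right) = \left(1 + 10\right)^{2} \left(25 + 2 \cdot 8 \frac{1}{8 + 9^{2}}\right) = 11^{2} \left(25 + 2 \cdot 8 \frac{1}{8 + 81}\right) = 121 \left(25 + 2 \cdot 8 \cdot \frac{1}{89}\right) = 121 \left(25 + \frac{16}{89}\right) = 121 \cdot \frac{2241}{89} = \frac{271161}{89}$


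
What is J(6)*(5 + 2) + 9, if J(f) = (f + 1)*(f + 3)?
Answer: 450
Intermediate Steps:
J(f) = (1 + f)*(3 + f)
J(6)*(5 + 2) + 9 = (3 + 6**2 + 4*6)*(5 + 2) + 9 = (3 + 36 + 24)*7 + 9 = 63*7 + 9 = 441 + 9 = 450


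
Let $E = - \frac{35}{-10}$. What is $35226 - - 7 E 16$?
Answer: $35618$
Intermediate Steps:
$E = \frac{7}{2}$ ($E = \left(-35\right) \left(- \frac{1}{10}\right) = \frac{7}{2} \approx 3.5$)
$35226 - - 7 E 16 = 35226 - \left(-7\right) \frac{7}{2} \cdot 16 = 35226 - \left(- \frac{49}{2}\right) 16 = 35226 - -392 = 35226 + 392 = 35618$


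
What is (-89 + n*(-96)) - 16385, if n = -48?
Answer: -11866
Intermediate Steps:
(-89 + n*(-96)) - 16385 = (-89 - 48*(-96)) - 16385 = (-89 + 4608) - 16385 = 4519 - 16385 = -11866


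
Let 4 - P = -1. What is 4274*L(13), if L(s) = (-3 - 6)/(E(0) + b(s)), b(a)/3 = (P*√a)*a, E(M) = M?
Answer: -12822*√13/845 ≈ -54.711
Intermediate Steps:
P = 5 (P = 4 - 1*(-1) = 4 + 1 = 5)
b(a) = 15*a^(3/2) (b(a) = 3*((5*√a)*a) = 3*(5*a^(3/2)) = 15*a^(3/2))
L(s) = -3/(5*s^(3/2)) (L(s) = (-3 - 6)/(0 + 15*s^(3/2)) = -9*1/(15*s^(3/2)) = -3/(5*s^(3/2)))
4274*L(13) = 4274*(-3*√13/845) = -12822*√13/845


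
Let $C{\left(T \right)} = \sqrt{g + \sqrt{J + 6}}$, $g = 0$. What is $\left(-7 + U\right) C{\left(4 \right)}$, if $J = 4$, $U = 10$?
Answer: $3 \sqrt[4]{10} \approx 5.3348$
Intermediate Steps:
$C{\left(T \right)} = \sqrt[4]{10}$ ($C{\left(T \right)} = \sqrt{0 + \sqrt{4 + 6}} = \sqrt{0 + \sqrt{10}} = \sqrt{\sqrt{10}} = \sqrt[4]{10}$)
$\left(-7 + U\right) C{\left(4 \right)} = \left(-7 + 10\right) \sqrt[4]{10} = 3 \sqrt[4]{10}$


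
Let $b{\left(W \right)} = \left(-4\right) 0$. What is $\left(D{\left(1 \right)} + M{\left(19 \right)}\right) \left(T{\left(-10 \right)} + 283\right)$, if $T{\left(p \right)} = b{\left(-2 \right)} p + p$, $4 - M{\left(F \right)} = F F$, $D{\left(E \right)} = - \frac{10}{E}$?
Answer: $-100191$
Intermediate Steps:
$b{\left(W \right)} = 0$
$M{\left(F \right)} = 4 - F^{2}$ ($M{\left(F \right)} = 4 - F F = 4 - F^{2}$)
$T{\left(p \right)} = p$ ($T{\left(p \right)} = 0 p + p = 0 + p = p$)
$\left(D{\left(1 \right)} + M{\left(19 \right)}\right) \left(T{\left(-10 \right)} + 283\right) = \left(- \frac{10}{1} + \left(4 - 19^{2}\right)\right) \left(-10 + 283\right) = \left(\left(-10\right) 1 + \left(4 - 361\right)\right) 273 = \left(-10 + \left(4 - 361\right)\right) 273 = \left(-10 - 357\right) 273 = \left(-367\right) 273 = -100191$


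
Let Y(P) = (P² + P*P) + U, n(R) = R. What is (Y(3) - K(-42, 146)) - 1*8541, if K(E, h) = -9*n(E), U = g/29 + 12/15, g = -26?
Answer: -1290659/145 ≈ -8901.1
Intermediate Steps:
U = -14/145 (U = -26/29 + 12/15 = -26*1/29 + 12*(1/15) = -26/29 + ⅘ = -14/145 ≈ -0.096552)
K(E, h) = -9*E
Y(P) = -14/145 + 2*P² (Y(P) = (P² + P*P) - 14/145 = (P² + P²) - 14/145 = 2*P² - 14/145 = -14/145 + 2*P²)
(Y(3) - K(-42, 146)) - 1*8541 = ((-14/145 + 2*3²) - (-9)*(-42)) - 1*8541 = ((-14/145 + 2*9) - 1*378) - 8541 = ((-14/145 + 18) - 378) - 8541 = (2596/145 - 378) - 8541 = -52214/145 - 8541 = -1290659/145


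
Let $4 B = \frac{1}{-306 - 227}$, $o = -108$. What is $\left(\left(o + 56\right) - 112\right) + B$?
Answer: $- \frac{349649}{2132} \approx -164.0$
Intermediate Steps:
$B = - \frac{1}{2132}$ ($B = \frac{1}{4 \left(-306 - 227\right)} = \frac{1}{4 \left(-533\right)} = \frac{1}{4} \left(- \frac{1}{533}\right) = - \frac{1}{2132} \approx -0.00046904$)
$\left(\left(o + 56\right) - 112\right) + B = \left(\left(-108 + 56\right) - 112\right) - \frac{1}{2132} = \left(-52 - 112\right) - \frac{1}{2132} = -164 - \frac{1}{2132} = - \frac{349649}{2132}$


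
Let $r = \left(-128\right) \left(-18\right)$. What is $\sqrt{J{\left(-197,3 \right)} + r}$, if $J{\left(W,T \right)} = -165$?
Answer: $\sqrt{2139} \approx 46.249$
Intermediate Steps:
$r = 2304$
$\sqrt{J{\left(-197,3 \right)} + r} = \sqrt{-165 + 2304} = \sqrt{2139}$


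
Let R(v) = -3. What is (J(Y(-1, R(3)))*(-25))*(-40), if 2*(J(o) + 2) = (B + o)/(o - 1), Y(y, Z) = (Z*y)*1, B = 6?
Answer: 250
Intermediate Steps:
Y(y, Z) = Z*y
J(o) = -2 + (6 + o)/(2*(-1 + o)) (J(o) = -2 + ((6 + o)/(o - 1))/2 = -2 + ((6 + o)/(-1 + o))/2 = -2 + (6 + o)/(2*(-1 + o)))
(J(Y(-1, R(3)))*(-25))*(-40) = (((10 - (-9)*(-1))/(2*(-1 - 3*(-1))))*(-25))*(-40) = (((10 - 3*3)/(2*(-1 + 3)))*(-25))*(-40) = (((1/2)*(10 - 9)/2)*(-25))*(-40) = (((1/2)*(1/2)*1)*(-25))*(-40) = ((1/4)*(-25))*(-40) = -25/4*(-40) = 250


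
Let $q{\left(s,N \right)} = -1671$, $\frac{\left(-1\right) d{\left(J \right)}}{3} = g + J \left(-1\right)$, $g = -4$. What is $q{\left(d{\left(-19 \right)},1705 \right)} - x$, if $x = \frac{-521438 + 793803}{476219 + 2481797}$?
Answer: $- \frac{4943117101}{2958016} \approx -1671.1$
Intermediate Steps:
$d{\left(J \right)} = 12 + 3 J$ ($d{\left(J \right)} = - 3 \left(-4 + J \left(-1\right)\right) = - 3 \left(-4 - J\right) = 12 + 3 J$)
$x = \frac{272365}{2958016} \approx 0.092077$
$q{\left(d{\left(-19 \right)},1705 \right)} - x = -1671 - \frac{272365}{2958016} = - \frac{4943117101}{2958016}$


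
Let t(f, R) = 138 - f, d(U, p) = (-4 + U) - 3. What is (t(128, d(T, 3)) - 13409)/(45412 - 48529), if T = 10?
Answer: 13399/3117 ≈ 4.2987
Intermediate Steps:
d(U, p) = -7 + U
(t(128, d(T, 3)) - 13409)/(45412 - 48529) = ((138 - 1*128) - 13409)/(45412 - 48529) = ((138 - 128) - 13409)/(-3117) = (10 - 13409)*(-1/3117) = -13399*(-1/3117) = 13399/3117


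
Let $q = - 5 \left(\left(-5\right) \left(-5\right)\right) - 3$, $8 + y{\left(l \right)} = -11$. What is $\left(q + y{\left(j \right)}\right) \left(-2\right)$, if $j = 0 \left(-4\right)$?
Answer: $294$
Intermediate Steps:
$j = 0$
$y{\left(l \right)} = -19$ ($y{\left(l \right)} = -8 - 11 = -19$)
$q = -128$ ($q = \left(-5\right) 25 - 3 = -125 - 3 = -128$)
$\left(q + y{\left(j \right)}\right) \left(-2\right) = \left(-128 - 19\right) \left(-2\right) = \left(-147\right) \left(-2\right) = 294$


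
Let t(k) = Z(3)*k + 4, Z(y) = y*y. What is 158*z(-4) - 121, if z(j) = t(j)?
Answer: -5177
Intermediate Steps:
Z(y) = y²
t(k) = 4 + 9*k (t(k) = 3²*k + 4 = 9*k + 4 = 4 + 9*k)
z(j) = 4 + 9*j
158*z(-4) - 121 = 158*(4 + 9*(-4)) - 121 = 158*(4 - 36) - 121 = 158*(-32) - 121 = -5056 - 121 = -5177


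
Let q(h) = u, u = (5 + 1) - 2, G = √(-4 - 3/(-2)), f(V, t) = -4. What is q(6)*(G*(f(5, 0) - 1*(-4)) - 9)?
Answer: -36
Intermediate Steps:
G = I*√10/2 (G = √(-4 - 3*(-½)) = √(-4 + 3/2) = √(-5/2) = I*√10/2 ≈ 1.5811*I)
u = 4 (u = 6 - 2 = 4)
q(h) = 4
q(6)*(G*(f(5, 0) - 1*(-4)) - 9) = 4*((I*√10/2)*(-4 - 1*(-4)) - 9) = 4*((I*√10/2)*(-4 + 4) - 9) = 4*((I*√10/2)*0 - 9) = 4*(0 - 9) = 4*(-9) = -36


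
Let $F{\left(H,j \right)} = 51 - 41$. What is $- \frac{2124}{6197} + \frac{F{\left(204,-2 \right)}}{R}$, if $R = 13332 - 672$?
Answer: $- \frac{2682787}{7845402} \approx -0.34196$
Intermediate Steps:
$F{\left(H,j \right)} = 10$ ($F{\left(H,j \right)} = 51 - 41 = 10$)
$R = 12660$ ($R = 13332 - 672 = 12660$)
$- \frac{2124}{6197} + \frac{F{\left(204,-2 \right)}}{R} = - \frac{2124}{6197} + \frac{10}{12660} = \left(-2124\right) \frac{1}{6197} + 10 \cdot \frac{1}{12660} = - \frac{2124}{6197} + \frac{1}{1266} = - \frac{2682787}{7845402}$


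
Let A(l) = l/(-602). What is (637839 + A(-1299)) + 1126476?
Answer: 1062118929/602 ≈ 1.7643e+6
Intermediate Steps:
A(l) = -l/602 (A(l) = l*(-1/602) = -l/602)
(637839 + A(-1299)) + 1126476 = (637839 - 1/602*(-1299)) + 1126476 = (637839 + 1299/602) + 1126476 = 383980377/602 + 1126476 = 1062118929/602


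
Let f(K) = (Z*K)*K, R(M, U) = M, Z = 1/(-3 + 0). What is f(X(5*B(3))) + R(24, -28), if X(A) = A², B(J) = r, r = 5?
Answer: -390553/3 ≈ -1.3018e+5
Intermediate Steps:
Z = -⅓ (Z = 1/(-3) = -⅓ ≈ -0.33333)
B(J) = 5
f(K) = -K²/3 (f(K) = (-K/3)*K = -K²/3)
f(X(5*B(3))) + R(24, -28) = -((5*5)²)²/3 + 24 = -(25²)²/3 + 24 = -⅓*625² + 24 = -⅓*390625 + 24 = -390625/3 + 24 = -390553/3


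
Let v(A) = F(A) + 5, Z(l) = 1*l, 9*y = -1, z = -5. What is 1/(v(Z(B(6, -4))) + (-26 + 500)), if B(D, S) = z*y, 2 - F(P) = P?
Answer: 9/4324 ≈ 0.0020814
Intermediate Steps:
F(P) = 2 - P
y = -⅑ (y = (⅑)*(-1) = -⅑ ≈ -0.11111)
B(D, S) = 5/9 (B(D, S) = -5*(-⅑) = 5/9)
Z(l) = l
v(A) = 7 - A (v(A) = (2 - A) + 5 = 7 - A)
1/(v(Z(B(6, -4))) + (-26 + 500)) = 1/((7 - 1*5/9) + (-26 + 500)) = 1/((7 - 5/9) + 474) = 1/(58/9 + 474) = 1/(4324/9) = 9/4324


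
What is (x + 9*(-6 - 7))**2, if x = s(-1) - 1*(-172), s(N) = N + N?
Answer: 2809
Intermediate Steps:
s(N) = 2*N
x = 170 (x = 2*(-1) - 1*(-172) = -2 + 172 = 170)
(x + 9*(-6 - 7))**2 = (170 + 9*(-6 - 7))**2 = (170 + 9*(-13))**2 = (170 - 117)**2 = 53**2 = 2809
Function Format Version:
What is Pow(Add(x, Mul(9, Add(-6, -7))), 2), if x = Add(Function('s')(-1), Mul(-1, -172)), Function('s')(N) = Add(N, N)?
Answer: 2809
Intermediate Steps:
Function('s')(N) = Mul(2, N)
x = 170 (x = Add(Mul(2, -1), Mul(-1, -172)) = Add(-2, 172) = 170)
Pow(Add(x, Mul(9, Add(-6, -7))), 2) = Pow(Add(170, Mul(9, Add(-6, -7))), 2) = Pow(Add(170, Mul(9, -13)), 2) = Pow(Add(170, -117), 2) = Pow(53, 2) = 2809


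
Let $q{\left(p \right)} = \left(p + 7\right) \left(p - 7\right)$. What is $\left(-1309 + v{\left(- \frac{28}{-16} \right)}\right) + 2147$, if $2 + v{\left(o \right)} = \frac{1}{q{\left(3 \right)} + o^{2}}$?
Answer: $\frac{494060}{591} \approx 835.97$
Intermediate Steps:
$q{\left(p \right)} = \left(-7 + p\right) \left(7 + p\right)$ ($q{\left(p \right)} = \left(7 + p\right) \left(-7 + p\right) = \left(-7 + p\right) \left(7 + p\right)$)
$v{\left(o \right)} = -2 + \frac{1}{-40 + o^{2}}$ ($v{\left(o \right)} = -2 + \frac{1}{\left(-49 + 3^{2}\right) + o^{2}} = -2 + \frac{1}{\left(-49 + 9\right) + o^{2}} = -2 + \frac{1}{-40 + o^{2}}$)
$\left(-1309 + v{\left(- \frac{28}{-16} \right)}\right) + 2147 = \left(-1309 + \frac{81 - 2 \left(- \frac{28}{-16}\right)^{2}}{-40 + \left(- \frac{28}{-16}\right)^{2}}\right) + 2147 = \left(-1309 + \frac{81 - 2 \left(\left(-28\right) \left(- \frac{1}{16}\right)\right)^{2}}{-40 + \left(\left(-28\right) \left(- \frac{1}{16}\right)\right)^{2}}\right) + 2147 = \left(-1309 + \frac{81 - 2 \left(\frac{7}{4}\right)^{2}}{-40 + \left(\frac{7}{4}\right)^{2}}\right) + 2147 = \left(-1309 + \frac{81 - \frac{49}{8}}{-40 + \frac{49}{16}}\right) + 2147 = \left(-1309 + \frac{81 - \frac{49}{8}}{- \frac{591}{16}}\right) + 2147 = \left(-1309 - \frac{1198}{591}\right) + 2147 = - \frac{774817}{591} + 2147 = \frac{494060}{591}$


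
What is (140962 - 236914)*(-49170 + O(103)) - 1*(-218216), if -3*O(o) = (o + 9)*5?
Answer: 4736089096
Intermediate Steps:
O(o) = -15 - 5*o/3 (O(o) = -(o + 9)*5/3 = -(9 + o)*5/3 = -(45 + 5*o)/3 = -15 - 5*o/3)
(140962 - 236914)*(-49170 + O(103)) - 1*(-218216) = (140962 - 236914)*(-49170 + (-15 - 5/3*103)) - 1*(-218216) = -95952*(-49170 + (-15 - 515/3)) + 218216 = -95952*(-49170 - 560/3) + 218216 = -95952*(-148070/3) + 218216 = 4735870880 + 218216 = 4736089096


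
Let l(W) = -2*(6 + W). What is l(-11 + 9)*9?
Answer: -72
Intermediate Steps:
l(W) = -12 - 2*W
l(-11 + 9)*9 = (-12 - 2*(-11 + 9))*9 = (-12 - 2*(-2))*9 = (-12 + 4)*9 = -8*9 = -72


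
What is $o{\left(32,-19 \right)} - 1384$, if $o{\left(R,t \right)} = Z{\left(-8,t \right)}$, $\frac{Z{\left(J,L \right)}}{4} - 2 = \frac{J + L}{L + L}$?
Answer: $- \frac{26090}{19} \approx -1373.2$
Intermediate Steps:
$Z{\left(J,L \right)} = 8 + \frac{2 \left(J + L\right)}{L}$ ($Z{\left(J,L \right)} = 8 + 4 \frac{J + L}{L + L} = 8 + 4 \frac{J + L}{2 L} = 8 + \frac{2 \left(J + L\right)}{L}$)
$o{\left(R,t \right)} = 10 - \frac{16}{t}$ ($o{\left(R,t \right)} = 10 + 2 \left(-8\right) \frac{1}{t} = 10 - \frac{16}{t}$)
$o{\left(32,-19 \right)} - 1384 = \left(10 - \frac{16}{-19}\right) - 1384 = \left(10 - - \frac{16}{19}\right) - 1384 = \left(10 + \frac{16}{19}\right) - 1384 = \frac{206}{19} - 1384 = - \frac{26090}{19}$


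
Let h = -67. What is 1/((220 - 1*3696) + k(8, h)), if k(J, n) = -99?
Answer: -1/3575 ≈ -0.00027972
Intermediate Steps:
1/((220 - 1*3696) + k(8, h)) = 1/((220 - 1*3696) - 99) = 1/((220 - 3696) - 99) = 1/(-3476 - 99) = 1/(-3575) = -1/3575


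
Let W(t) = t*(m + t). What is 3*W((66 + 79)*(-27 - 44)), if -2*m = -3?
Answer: 635829495/2 ≈ 3.1791e+8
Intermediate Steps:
m = 3/2 (m = -½*(-3) = 3/2 ≈ 1.5000)
W(t) = t*(3/2 + t)
3*W((66 + 79)*(-27 - 44)) = 3*(((66 + 79)*(-27 - 44))*(3 + 2*((66 + 79)*(-27 - 44)))/2) = 3*((145*(-71))*(3 + 2*(145*(-71)))/2) = 3*((½)*(-10295)*(3 + 2*(-10295))) = 3*((½)*(-10295)*(3 - 20590)) = 3*((½)*(-10295)*(-20587)) = 3*(211943165/2) = 635829495/2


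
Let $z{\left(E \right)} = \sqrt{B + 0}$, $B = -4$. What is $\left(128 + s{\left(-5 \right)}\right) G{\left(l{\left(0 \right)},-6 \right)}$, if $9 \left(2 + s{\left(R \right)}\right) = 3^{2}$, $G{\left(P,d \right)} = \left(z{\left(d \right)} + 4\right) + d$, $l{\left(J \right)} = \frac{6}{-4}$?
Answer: $-254 + 254 i \approx -254.0 + 254.0 i$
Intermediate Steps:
$z{\left(E \right)} = 2 i$ ($z{\left(E \right)} = \sqrt{-4 + 0} = \sqrt{-4} = 2 i$)
$l{\left(J \right)} = - \frac{3}{2}$ ($l{\left(J \right)} = 6 \left(- \frac{1}{4}\right) = - \frac{3}{2}$)
$G{\left(P,d \right)} = 4 + d + 2 i$ ($G{\left(P,d \right)} = \left(2 i + 4\right) + d = \left(4 + 2 i\right) + d = 4 + d + 2 i$)
$s{\left(R \right)} = -1$ ($s{\left(R \right)} = -2 + \frac{3^{2}}{9} = -2 + \frac{1}{9} \cdot 9 = -2 + 1 = -1$)
$\left(128 + s{\left(-5 \right)}\right) G{\left(l{\left(0 \right)},-6 \right)} = \left(128 - 1\right) \left(4 - 6 + 2 i\right) = 127 \left(-2 + 2 i\right) = -254 + 254 i$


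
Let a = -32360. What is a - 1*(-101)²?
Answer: -42561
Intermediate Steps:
a - 1*(-101)² = -32360 - 1*(-101)² = -32360 - 1*10201 = -32360 - 10201 = -42561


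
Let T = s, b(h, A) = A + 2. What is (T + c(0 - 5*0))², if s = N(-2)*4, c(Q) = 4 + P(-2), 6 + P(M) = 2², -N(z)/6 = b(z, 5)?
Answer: 27556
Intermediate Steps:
b(h, A) = 2 + A
N(z) = -42 (N(z) = -6*(2 + 5) = -6*7 = -42)
P(M) = -2 (P(M) = -6 + 2² = -6 + 4 = -2)
c(Q) = 2 (c(Q) = 4 - 2 = 2)
s = -168 (s = -42*4 = -168)
T = -168
(T + c(0 - 5*0))² = (-168 + 2)² = (-166)² = 27556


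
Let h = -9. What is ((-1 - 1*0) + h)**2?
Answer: 100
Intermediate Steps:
((-1 - 1*0) + h)**2 = ((-1 - 1*0) - 9)**2 = ((-1 + 0) - 9)**2 = (-1 - 9)**2 = (-10)**2 = 100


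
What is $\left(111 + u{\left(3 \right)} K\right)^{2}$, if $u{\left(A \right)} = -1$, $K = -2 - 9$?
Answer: $14884$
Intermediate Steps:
$K = -11$ ($K = -2 - 9 = -11$)
$\left(111 + u{\left(3 \right)} K\right)^{2} = \left(111 - -11\right)^{2} = \left(111 + 11\right)^{2} = 122^{2} = 14884$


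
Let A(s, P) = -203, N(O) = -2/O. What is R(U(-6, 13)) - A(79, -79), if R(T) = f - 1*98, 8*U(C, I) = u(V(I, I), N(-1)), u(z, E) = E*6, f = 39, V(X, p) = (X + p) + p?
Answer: 144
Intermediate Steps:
V(X, p) = X + 2*p
u(z, E) = 6*E
U(C, I) = 3/2 (U(C, I) = (6*(-2/(-1)))/8 = (6*(-2*(-1)))/8 = (6*2)/8 = (⅛)*12 = 3/2)
R(T) = -59 (R(T) = 39 - 1*98 = 39 - 98 = -59)
R(U(-6, 13)) - A(79, -79) = -59 - 1*(-203) = -59 + 203 = 144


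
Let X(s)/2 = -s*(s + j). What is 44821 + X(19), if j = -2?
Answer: 44175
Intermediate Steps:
X(s) = -2*s*(-2 + s) (X(s) = 2*(-s*(s - 2)) = 2*(-s*(-2 + s)) = -2*s*(-2 + s))
44821 + X(19) = 44821 + 2*19*(2 - 1*19) = 44821 + 2*19*(2 - 19) = 44821 + 2*19*(-17) = 44821 - 646 = 44175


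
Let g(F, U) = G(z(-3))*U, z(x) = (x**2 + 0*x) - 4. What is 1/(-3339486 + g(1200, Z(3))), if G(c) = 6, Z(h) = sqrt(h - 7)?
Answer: -185527/619564819130 - I/929347228695 ≈ -2.9945e-7 - 1.076e-12*I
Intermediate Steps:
Z(h) = sqrt(-7 + h)
z(x) = -4 + x**2 (z(x) = (x**2 + 0) - 4 = x**2 - 4 = -4 + x**2)
g(F, U) = 6*U
1/(-3339486 + g(1200, Z(3))) = 1/(-3339486 + 6*sqrt(-7 + 3)) = 1/(-3339486 + 6*sqrt(-4)) = 1/(-3339486 + 6*(2*I)) = 1/(-3339486 + 12*I) = (-3339486 - 12*I)/11152166744340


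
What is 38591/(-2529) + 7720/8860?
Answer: -16119619/1120347 ≈ -14.388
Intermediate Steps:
38591/(-2529) + 7720/8860 = 38591*(-1/2529) + 7720*(1/8860) = -38591/2529 + 386/443 = -16119619/1120347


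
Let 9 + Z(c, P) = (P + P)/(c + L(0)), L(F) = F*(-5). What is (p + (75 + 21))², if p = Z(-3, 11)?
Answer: 57121/9 ≈ 6346.8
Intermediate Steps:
L(F) = -5*F
Z(c, P) = -9 + 2*P/c (Z(c, P) = -9 + (P + P)/(c - 5*0) = -9 + (2*P)/(c + 0) = -9 + (2*P)/c = -9 + 2*P/c)
p = -49/3 (p = -9 + 2*11/(-3) = -9 + 2*11*(-⅓) = -9 - 22/3 = -49/3 ≈ -16.333)
(p + (75 + 21))² = (-49/3 + (75 + 21))² = (-49/3 + 96)² = (239/3)² = 57121/9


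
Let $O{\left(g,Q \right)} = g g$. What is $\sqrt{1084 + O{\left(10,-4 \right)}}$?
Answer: $4 \sqrt{74} \approx 34.409$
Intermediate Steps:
$O{\left(g,Q \right)} = g^{2}$
$\sqrt{1084 + O{\left(10,-4 \right)}} = \sqrt{1084 + 10^{2}} = \sqrt{1084 + 100} = \sqrt{1184} = 4 \sqrt{74}$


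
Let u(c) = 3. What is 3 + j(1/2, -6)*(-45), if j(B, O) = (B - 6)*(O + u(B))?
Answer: -1479/2 ≈ -739.50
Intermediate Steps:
j(B, O) = (-6 + B)*(3 + O) (j(B, O) = (B - 6)*(O + 3) = (-6 + B)*(3 + O))
3 + j(1/2, -6)*(-45) = 3 + (-18 - 6*(-6) + 3/2 - 6/2)*(-45) = 3 + (-18 + 36 + 3*(½) + (½)*(-6))*(-45) = 3 + (-18 + 36 + 3/2 - 3)*(-45) = 3 + (33/2)*(-45) = 3 - 1485/2 = -1479/2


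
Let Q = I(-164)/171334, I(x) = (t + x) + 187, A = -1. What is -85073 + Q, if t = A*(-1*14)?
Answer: -14575897345/171334 ≈ -85073.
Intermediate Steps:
t = 14 (t = -(-1)*14 = -1*(-14) = 14)
I(x) = 201 + x (I(x) = (14 + x) + 187 = 201 + x)
Q = 37/171334 (Q = (201 - 164)/171334 = 37*(1/171334) = 37/171334 ≈ 0.00021595)
-85073 + Q = -85073 + 37/171334 = -14575897345/171334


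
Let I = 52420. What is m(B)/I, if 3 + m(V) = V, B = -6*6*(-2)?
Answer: 69/52420 ≈ 0.0013163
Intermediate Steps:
B = 72 (B = -36*(-2) = 72)
m(V) = -3 + V
m(B)/I = (-3 + 72)/52420 = 69*(1/52420) = 69/52420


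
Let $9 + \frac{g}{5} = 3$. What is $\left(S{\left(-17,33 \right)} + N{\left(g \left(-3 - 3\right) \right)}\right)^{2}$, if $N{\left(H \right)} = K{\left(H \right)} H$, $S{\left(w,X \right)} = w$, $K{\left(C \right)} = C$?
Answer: $1048658689$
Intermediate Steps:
$g = -30$ ($g = -45 + 5 \cdot 3 = -45 + 15 = -30$)
$N{\left(H \right)} = H^{2}$ ($N{\left(H \right)} = H H = H^{2}$)
$\left(S{\left(-17,33 \right)} + N{\left(g \left(-3 - 3\right) \right)}\right)^{2} = \left(-17 + \left(- 30 \left(-3 - 3\right)\right)^{2}\right)^{2} = \left(-17 + \left(\left(-30\right) \left(-6\right)\right)^{2}\right)^{2} = \left(-17 + 180^{2}\right)^{2} = \left(-17 + 32400\right)^{2} = 32383^{2} = 1048658689$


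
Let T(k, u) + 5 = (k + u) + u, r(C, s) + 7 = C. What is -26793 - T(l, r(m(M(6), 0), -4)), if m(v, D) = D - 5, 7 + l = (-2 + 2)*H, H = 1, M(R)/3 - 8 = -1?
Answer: -26757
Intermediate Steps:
M(R) = 21 (M(R) = 24 + 3*(-1) = 24 - 3 = 21)
l = -7 (l = -7 + (-2 + 2)*1 = -7 + 0*1 = -7 + 0 = -7)
m(v, D) = -5 + D
r(C, s) = -7 + C
T(k, u) = -5 + k + 2*u (T(k, u) = -5 + ((k + u) + u) = -5 + (k + 2*u) = -5 + k + 2*u)
-26793 - T(l, r(m(M(6), 0), -4)) = -26793 - (-5 - 7 + 2*(-7 + (-5 + 0))) = -26793 - (-5 - 7 + 2*(-7 - 5)) = -26793 - (-5 - 7 + 2*(-12)) = -26793 - (-5 - 7 - 24) = -26793 - 1*(-36) = -26793 + 36 = -26757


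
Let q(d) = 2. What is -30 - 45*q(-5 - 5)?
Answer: -120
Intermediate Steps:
-30 - 45*q(-5 - 5) = -30 - 45*2 = -30 - 90 = -120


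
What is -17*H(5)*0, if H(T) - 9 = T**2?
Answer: 0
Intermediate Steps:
H(T) = 9 + T**2
-17*H(5)*0 = -17*(9 + 5**2)*0 = -17*(9 + 25)*0 = -17*34*0 = -578*0 = 0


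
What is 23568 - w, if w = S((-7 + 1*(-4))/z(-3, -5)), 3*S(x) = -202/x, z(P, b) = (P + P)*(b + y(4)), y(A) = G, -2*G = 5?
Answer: 256218/11 ≈ 23293.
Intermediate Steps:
G = -5/2 (G = -½*5 = -5/2 ≈ -2.5000)
y(A) = -5/2
z(P, b) = 2*P*(-5/2 + b) (z(P, b) = (P + P)*(b - 5/2) = (2*P)*(-5/2 + b) = 2*P*(-5/2 + b))
S(x) = -202/(3*x) (S(x) = (-202/x)/3 = -202/(3*x))
w = 3030/11 (w = -202*(-3*(-5 + 2*(-5))/(-7 + 1*(-4)))/3 = -202*(-3*(-5 - 10)/(-7 - 4))/3 = -202/(3*((-11/((-3*(-15)))))) = -202/(3*((-11/45))) = -202/(3*((-11*1/45))) = -202/(3*(-11/45)) = -202/3*(-45/11) = 3030/11 ≈ 275.45)
23568 - w = 23568 - 1*3030/11 = 23568 - 3030/11 = 256218/11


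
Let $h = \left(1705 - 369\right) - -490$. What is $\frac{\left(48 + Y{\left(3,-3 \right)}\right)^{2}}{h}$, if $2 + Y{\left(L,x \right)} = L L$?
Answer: $\frac{275}{166} \approx 1.6566$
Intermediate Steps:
$h = 1826$ ($h = 1336 + 490 = 1826$)
$Y{\left(L,x \right)} = -2 + L^{2}$ ($Y{\left(L,x \right)} = -2 + L L = -2 + L^{2}$)
$\frac{\left(48 + Y{\left(3,-3 \right)}\right)^{2}}{h} = \frac{\left(48 - \left(2 - 3^{2}\right)\right)^{2}}{1826} = \left(48 + \left(-2 + 9\right)\right)^{2} \cdot \frac{1}{1826} = \left(48 + 7\right)^{2} \cdot \frac{1}{1826} = 55^{2} \cdot \frac{1}{1826} = 3025 \cdot \frac{1}{1826} = \frac{275}{166}$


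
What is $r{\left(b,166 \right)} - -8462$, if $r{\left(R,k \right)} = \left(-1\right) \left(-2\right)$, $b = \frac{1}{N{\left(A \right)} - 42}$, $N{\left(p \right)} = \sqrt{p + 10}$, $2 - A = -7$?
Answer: $8464$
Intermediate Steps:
$A = 9$ ($A = 2 - -7 = 2 + 7 = 9$)
$N{\left(p \right)} = \sqrt{10 + p}$
$b = \frac{1}{-42 + \sqrt{19}}$ ($b = \frac{1}{\sqrt{10 + 9} - 42} = \frac{1}{\sqrt{19} - 42} = \frac{1}{-42 + \sqrt{19}} \approx -0.026567$)
$r{\left(R,k \right)} = 2$
$r{\left(b,166 \right)} - -8462 = 2 - -8462 = 2 + \left(-1153 + 9615\right) = 2 + 8462 = 8464$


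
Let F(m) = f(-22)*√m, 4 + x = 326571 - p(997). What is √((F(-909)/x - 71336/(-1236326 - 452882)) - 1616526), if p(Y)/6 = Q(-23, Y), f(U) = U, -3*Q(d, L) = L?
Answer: √(-7780383268250888666623276339 - 966821350213049826*I*√101)/69375983711 ≈ 7.939e-7 - 1271.4*I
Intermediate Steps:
Q(d, L) = -L/3
p(Y) = -2*Y (p(Y) = 6*(-Y/3) = -2*Y)
x = 328561 (x = -4 + (326571 - (-2)*997) = -4 + (326571 - 1*(-1994)) = -4 + (326571 + 1994) = -4 + 328565 = 328561)
F(m) = -22*√m
√((F(-909)/x - 71336/(-1236326 - 452882)) - 1616526) = √((-66*I*√101/328561 - 71336/(-1236326 - 452882)) - 1616526) = √((-66*I*√101*(1/328561) - 71336/(-1689208)) - 1616526) = √((-66*I*√101*(1/328561) - 71336*(-1/1689208)) - 1616526) = √((-66*I*√101/328561 + 8917/211151) - 1616526) = √((8917/211151 - 66*I*√101/328561) - 1616526) = √(-341331072509/211151 - 66*I*√101/328561)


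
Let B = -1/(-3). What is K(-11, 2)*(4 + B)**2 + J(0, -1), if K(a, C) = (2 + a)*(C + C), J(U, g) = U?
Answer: -676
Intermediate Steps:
B = 1/3 (B = -1*(-1/3) = 1/3 ≈ 0.33333)
K(a, C) = 2*C*(2 + a) (K(a, C) = (2 + a)*(2*C) = 2*C*(2 + a))
K(-11, 2)*(4 + B)**2 + J(0, -1) = (2*2*(2 - 11))*(4 + 1/3)**2 + 0 = (2*2*(-9))*(13/3)**2 + 0 = -36*169/9 + 0 = -676 + 0 = -676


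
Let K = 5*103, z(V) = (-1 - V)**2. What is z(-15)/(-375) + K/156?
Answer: 18061/6500 ≈ 2.7786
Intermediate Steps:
K = 515
z(-15)/(-375) + K/156 = (1 - 15)**2/(-375) + 515/156 = (-14)**2*(-1/375) + 515*(1/156) = 196*(-1/375) + 515/156 = -196/375 + 515/156 = 18061/6500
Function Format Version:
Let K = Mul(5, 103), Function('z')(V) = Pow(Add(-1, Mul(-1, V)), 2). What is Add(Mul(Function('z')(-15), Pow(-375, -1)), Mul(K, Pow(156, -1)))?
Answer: Rational(18061, 6500) ≈ 2.7786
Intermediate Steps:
K = 515
Add(Mul(Function('z')(-15), Pow(-375, -1)), Mul(K, Pow(156, -1))) = Add(Mul(Pow(Add(1, -15), 2), Pow(-375, -1)), Mul(515, Pow(156, -1))) = Add(Mul(Pow(-14, 2), Rational(-1, 375)), Mul(515, Rational(1, 156))) = Add(Mul(196, Rational(-1, 375)), Rational(515, 156)) = Add(Rational(-196, 375), Rational(515, 156)) = Rational(18061, 6500)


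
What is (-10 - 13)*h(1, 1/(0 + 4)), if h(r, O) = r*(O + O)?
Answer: -23/2 ≈ -11.500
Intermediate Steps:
h(r, O) = 2*O*r (h(r, O) = r*(2*O) = 2*O*r)
(-10 - 13)*h(1, 1/(0 + 4)) = (-10 - 13)*(2*1/(0 + 4)) = -46/4 = -23*½ = -23/2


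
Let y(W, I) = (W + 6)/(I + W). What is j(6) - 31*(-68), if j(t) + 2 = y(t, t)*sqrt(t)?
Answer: 2106 + sqrt(6) ≈ 2108.4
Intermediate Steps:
y(W, I) = (6 + W)/(I + W)
j(t) = -2 + (6 + t)/(2*sqrt(t)) (j(t) = -2 + ((6 + t)/(t + t))*sqrt(t) = -2 + ((6 + t)/((2*t)))*sqrt(t) = -2 + ((1/(2*t))*(6 + t))*sqrt(t) = -2 + ((6 + t)/(2*t))*sqrt(t) = -2 + (6 + t)/(2*sqrt(t)))
j(6) - 31*(-68) = (-2 + sqrt(6)/2 + 3/sqrt(6)) - 31*(-68) = (-2 + sqrt(6)/2 + 3*(sqrt(6)/6)) + 2108 = (-2 + sqrt(6)/2 + sqrt(6)/2) + 2108 = (-2 + sqrt(6)) + 2108 = 2106 + sqrt(6)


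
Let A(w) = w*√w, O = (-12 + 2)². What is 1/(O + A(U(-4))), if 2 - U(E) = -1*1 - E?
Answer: 100/10001 + I/10001 ≈ 0.009999 + 9.999e-5*I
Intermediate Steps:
O = 100 (O = (-10)² = 100)
U(E) = 3 + E (U(E) = 2 - (-1*1 - E) = 2 - (-1 - E) = 2 + (1 + E) = 3 + E)
A(w) = w^(3/2)
1/(O + A(U(-4))) = 1/(100 + (3 - 4)^(3/2)) = 1/(100 + (-1)^(3/2)) = 1/(100 - I) = (100 + I)/10001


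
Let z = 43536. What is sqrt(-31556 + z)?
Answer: 2*sqrt(2995) ≈ 109.45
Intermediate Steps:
sqrt(-31556 + z) = sqrt(-31556 + 43536) = sqrt(11980) = 2*sqrt(2995)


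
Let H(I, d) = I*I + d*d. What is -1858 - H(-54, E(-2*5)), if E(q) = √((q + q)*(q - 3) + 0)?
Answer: -5034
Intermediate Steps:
E(q) = √2*√(q*(-3 + q)) (E(q) = √((2*q)*(-3 + q) + 0) = √(2*q*(-3 + q) + 0) = √(2*q*(-3 + q)) = √2*√(q*(-3 + q)))
H(I, d) = I² + d²
-1858 - H(-54, E(-2*5)) = -1858 - ((-54)² + (√2*√((-2*5)*(-3 - 2*5)))²) = -1858 - (2916 + (√2*√(-10*(-3 - 10)))²) = -1858 - (2916 + (√2*√(-10*(-13)))²) = -1858 - (2916 + (√2*√130)²) = -1858 - (2916 + (2*√65)²) = -1858 - (2916 + 260) = -1858 - 1*3176 = -1858 - 3176 = -5034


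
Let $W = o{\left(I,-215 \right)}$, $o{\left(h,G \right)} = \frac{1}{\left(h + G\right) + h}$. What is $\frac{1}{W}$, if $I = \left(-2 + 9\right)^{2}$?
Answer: $-117$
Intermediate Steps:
$I = 49$ ($I = 7^{2} = 49$)
$o{\left(h,G \right)} = \frac{1}{G + 2 h}$ ($o{\left(h,G \right)} = \frac{1}{\left(G + h\right) + h} = \frac{1}{G + 2 h}$)
$W = - \frac{1}{117}$ ($W = \frac{1}{-215 + 2 \cdot 49} = \frac{1}{-215 + 98} = \frac{1}{-117} = - \frac{1}{117} \approx -0.008547$)
$\frac{1}{W} = \frac{1}{- \frac{1}{117}} = -117$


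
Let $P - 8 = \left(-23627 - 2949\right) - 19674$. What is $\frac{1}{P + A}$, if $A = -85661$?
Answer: $- \frac{1}{131903} \approx -7.5813 \cdot 10^{-6}$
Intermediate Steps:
$P = -46242$ ($P = 8 - 46250 = -46242$)
$\frac{1}{P + A} = \frac{1}{-46242 - 85661} = \frac{1}{-131903} = - \frac{1}{131903}$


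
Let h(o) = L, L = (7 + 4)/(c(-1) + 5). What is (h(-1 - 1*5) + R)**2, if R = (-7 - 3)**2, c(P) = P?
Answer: 168921/16 ≈ 10558.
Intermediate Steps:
L = 11/4 (L = (7 + 4)/(-1 + 5) = 11/4 ≈ 2.7500)
h(o) = 11/4
R = 100 (R = (-10)**2 = 100)
(h(-1 - 1*5) + R)**2 = (11/4 + 100)**2 = (411/4)**2 = 168921/16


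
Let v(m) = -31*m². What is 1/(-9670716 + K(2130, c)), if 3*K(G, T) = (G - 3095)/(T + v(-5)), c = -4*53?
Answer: -2961/28634989111 ≈ -1.0341e-7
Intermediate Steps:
c = -212
K(G, T) = (-3095 + G)/(3*(-775 + T)) (K(G, T) = ((G - 3095)/(T - 31*(-5)²))/3 = ((-3095 + G)/(T - 31*25))/3 = ((-3095 + G)/(T - 775))/3 = ((-3095 + G)/(-775 + T))/3 = (-3095 + G)/(3*(-775 + T)))
1/(-9670716 + K(2130, c)) = 1/(-9670716 + (-3095 + 2130)/(3*(-775 - 212))) = 1/(-9670716 + (⅓)*(-965)/(-987)) = 1/(-9670716 + (⅓)*(-1/987)*(-965)) = 1/(-9670716 + 965/2961) = 1/(-28634989111/2961) = -2961/28634989111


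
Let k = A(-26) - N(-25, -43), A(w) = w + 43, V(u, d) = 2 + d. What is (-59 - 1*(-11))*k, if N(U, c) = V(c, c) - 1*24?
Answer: -3936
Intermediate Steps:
N(U, c) = -22 + c (N(U, c) = (2 + c) - 1*24 = (2 + c) - 24 = -22 + c)
A(w) = 43 + w
k = 82 (k = (43 - 26) - (-22 - 43) = 17 - 1*(-65) = 17 + 65 = 82)
(-59 - 1*(-11))*k = (-59 - 1*(-11))*82 = (-59 + 11)*82 = -48*82 = -3936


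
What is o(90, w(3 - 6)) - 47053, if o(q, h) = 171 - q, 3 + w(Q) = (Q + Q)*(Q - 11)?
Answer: -46972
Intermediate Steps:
w(Q) = -3 + 2*Q*(-11 + Q) (w(Q) = -3 + (Q + Q)*(Q - 11) = -3 + (2*Q)*(-11 + Q) = -3 + 2*Q*(-11 + Q))
o(90, w(3 - 6)) - 47053 = (171 - 1*90) - 47053 = (171 - 90) - 47053 = 81 - 47053 = -46972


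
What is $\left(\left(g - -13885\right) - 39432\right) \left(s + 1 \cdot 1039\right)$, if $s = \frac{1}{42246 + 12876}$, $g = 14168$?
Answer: $- \frac{217231781887}{18374} \approx -1.1823 \cdot 10^{7}$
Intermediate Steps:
$s = \frac{1}{55122} \approx 1.8142 \cdot 10^{-5}$
$\left(\left(g - -13885\right) - 39432\right) \left(s + 1 \cdot 1039\right) = \left(\left(14168 - -13885\right) - 39432\right) \left(\frac{1}{55122} + 1 \cdot 1039\right) = \left(\left(14168 + 13885\right) - 39432\right) \left(\frac{1}{55122} + 1039\right) = \left(28053 - 39432\right) \frac{57271759}{55122} = \left(-11379\right) \frac{57271759}{55122} = - \frac{217231781887}{18374}$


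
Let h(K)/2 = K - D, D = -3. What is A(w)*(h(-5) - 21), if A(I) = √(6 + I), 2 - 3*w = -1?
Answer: -25*√7 ≈ -66.144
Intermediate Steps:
w = 1 (w = ⅔ - ⅓*(-1) = ⅔ + ⅓ = 1)
h(K) = 6 + 2*K (h(K) = 2*(K - 1*(-3)) = 2*(K + 3) = 2*(3 + K) = 6 + 2*K)
A(w)*(h(-5) - 21) = √(6 + 1)*((6 + 2*(-5)) - 21) = √7*((6 - 10) - 21) = √7*(-4 - 21) = √7*(-25) = -25*√7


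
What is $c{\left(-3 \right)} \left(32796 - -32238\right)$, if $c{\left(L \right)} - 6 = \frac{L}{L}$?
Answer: $455238$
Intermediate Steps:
$c{\left(L \right)} = 7$ ($c{\left(L \right)} = 6 + \frac{L}{L} = 6 + 1 = 7$)
$c{\left(-3 \right)} \left(32796 - -32238\right) = 7 \left(32796 - -32238\right) = 7 \left(32796 + 32238\right) = 7 \cdot 65034 = 455238$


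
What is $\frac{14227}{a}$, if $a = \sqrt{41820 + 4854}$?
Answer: $\frac{14227 \sqrt{5186}}{15558} \approx 65.853$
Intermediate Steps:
$a = 3 \sqrt{5186}$ ($a = \sqrt{46674} = 3 \sqrt{5186} \approx 216.04$)
$\frac{14227}{a} = \frac{14227}{3 \sqrt{5186}} = 14227 \frac{\sqrt{5186}}{15558} = \frac{14227 \sqrt{5186}}{15558}$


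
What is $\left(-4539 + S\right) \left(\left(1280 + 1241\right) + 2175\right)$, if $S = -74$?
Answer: $-21662648$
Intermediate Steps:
$\left(-4539 + S\right) \left(\left(1280 + 1241\right) + 2175\right) = \left(-4539 - 74\right) \left(\left(1280 + 1241\right) + 2175\right) = - 4613 \left(2521 + 2175\right) = \left(-4613\right) 4696 = -21662648$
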